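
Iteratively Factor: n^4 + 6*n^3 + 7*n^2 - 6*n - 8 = (n + 2)*(n^3 + 4*n^2 - n - 4) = (n + 1)*(n + 2)*(n^2 + 3*n - 4) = (n - 1)*(n + 1)*(n + 2)*(n + 4)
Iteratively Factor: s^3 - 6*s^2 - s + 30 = (s - 5)*(s^2 - s - 6) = (s - 5)*(s + 2)*(s - 3)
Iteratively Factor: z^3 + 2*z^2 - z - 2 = (z + 2)*(z^2 - 1) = (z - 1)*(z + 2)*(z + 1)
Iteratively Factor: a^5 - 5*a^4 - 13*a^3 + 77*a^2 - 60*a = (a - 5)*(a^4 - 13*a^2 + 12*a) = (a - 5)*(a - 1)*(a^3 + a^2 - 12*a) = a*(a - 5)*(a - 1)*(a^2 + a - 12) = a*(a - 5)*(a - 1)*(a + 4)*(a - 3)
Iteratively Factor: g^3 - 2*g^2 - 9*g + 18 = (g - 2)*(g^2 - 9) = (g - 3)*(g - 2)*(g + 3)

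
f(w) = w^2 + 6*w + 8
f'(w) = 2*w + 6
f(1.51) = 19.34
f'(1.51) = 9.02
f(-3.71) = -0.50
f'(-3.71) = -1.42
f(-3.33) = -0.89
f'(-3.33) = -0.66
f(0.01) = 8.06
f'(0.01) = 6.02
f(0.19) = 9.18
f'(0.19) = 6.38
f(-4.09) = 0.19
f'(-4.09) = -2.18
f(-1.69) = 0.72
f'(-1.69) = 2.62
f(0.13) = 8.80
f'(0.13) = 6.26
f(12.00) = 224.00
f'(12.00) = 30.00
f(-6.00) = 8.00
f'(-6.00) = -6.00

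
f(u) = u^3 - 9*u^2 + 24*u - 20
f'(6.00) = 24.00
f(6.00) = 16.00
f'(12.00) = 240.00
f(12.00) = 700.00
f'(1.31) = 5.57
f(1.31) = -1.76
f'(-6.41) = 262.64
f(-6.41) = -807.01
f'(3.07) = -2.99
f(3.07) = -2.21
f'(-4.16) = 150.80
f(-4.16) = -347.58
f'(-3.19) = 111.95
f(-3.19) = -220.61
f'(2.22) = -1.17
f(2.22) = -0.13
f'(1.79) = 1.39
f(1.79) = -0.14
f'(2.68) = -2.69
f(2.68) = -1.07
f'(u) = 3*u^2 - 18*u + 24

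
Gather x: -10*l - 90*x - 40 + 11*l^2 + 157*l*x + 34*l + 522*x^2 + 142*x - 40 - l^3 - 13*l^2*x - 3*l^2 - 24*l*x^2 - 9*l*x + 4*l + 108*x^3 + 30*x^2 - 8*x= -l^3 + 8*l^2 + 28*l + 108*x^3 + x^2*(552 - 24*l) + x*(-13*l^2 + 148*l + 44) - 80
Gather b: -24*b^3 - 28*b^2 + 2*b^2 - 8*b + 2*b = -24*b^3 - 26*b^2 - 6*b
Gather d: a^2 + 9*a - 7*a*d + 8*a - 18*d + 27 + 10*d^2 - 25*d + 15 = a^2 + 17*a + 10*d^2 + d*(-7*a - 43) + 42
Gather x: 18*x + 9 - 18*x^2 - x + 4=-18*x^2 + 17*x + 13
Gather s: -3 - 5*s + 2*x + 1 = -5*s + 2*x - 2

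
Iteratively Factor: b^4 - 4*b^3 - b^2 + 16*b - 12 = (b - 1)*(b^3 - 3*b^2 - 4*b + 12) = (b - 2)*(b - 1)*(b^2 - b - 6) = (b - 3)*(b - 2)*(b - 1)*(b + 2)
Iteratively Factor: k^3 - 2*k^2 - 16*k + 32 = (k - 2)*(k^2 - 16) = (k - 4)*(k - 2)*(k + 4)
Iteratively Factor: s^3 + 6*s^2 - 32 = (s - 2)*(s^2 + 8*s + 16) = (s - 2)*(s + 4)*(s + 4)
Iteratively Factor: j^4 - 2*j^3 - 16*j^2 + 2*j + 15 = (j - 5)*(j^3 + 3*j^2 - j - 3) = (j - 5)*(j + 3)*(j^2 - 1) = (j - 5)*(j + 1)*(j + 3)*(j - 1)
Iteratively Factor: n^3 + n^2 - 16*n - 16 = (n + 4)*(n^2 - 3*n - 4) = (n + 1)*(n + 4)*(n - 4)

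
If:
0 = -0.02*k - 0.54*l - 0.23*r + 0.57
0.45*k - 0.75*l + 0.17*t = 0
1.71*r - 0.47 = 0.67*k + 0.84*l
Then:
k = 1.00971733507329 - 0.294894321068208*t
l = 0.049730074025742*t + 0.605830401043973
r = 0.96807494232517 - 0.0911145806632023*t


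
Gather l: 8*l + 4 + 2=8*l + 6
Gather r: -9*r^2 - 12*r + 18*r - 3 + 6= -9*r^2 + 6*r + 3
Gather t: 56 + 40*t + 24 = 40*t + 80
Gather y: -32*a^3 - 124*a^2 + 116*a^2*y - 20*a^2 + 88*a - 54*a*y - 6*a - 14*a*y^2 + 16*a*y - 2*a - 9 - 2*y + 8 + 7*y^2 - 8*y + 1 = -32*a^3 - 144*a^2 + 80*a + y^2*(7 - 14*a) + y*(116*a^2 - 38*a - 10)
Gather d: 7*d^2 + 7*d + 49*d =7*d^2 + 56*d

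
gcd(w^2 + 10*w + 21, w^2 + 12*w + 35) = w + 7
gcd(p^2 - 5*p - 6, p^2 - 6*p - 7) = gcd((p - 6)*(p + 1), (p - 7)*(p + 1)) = p + 1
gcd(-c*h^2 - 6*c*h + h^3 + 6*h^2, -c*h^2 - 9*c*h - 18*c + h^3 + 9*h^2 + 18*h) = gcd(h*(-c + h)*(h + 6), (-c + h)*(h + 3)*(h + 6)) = c*h + 6*c - h^2 - 6*h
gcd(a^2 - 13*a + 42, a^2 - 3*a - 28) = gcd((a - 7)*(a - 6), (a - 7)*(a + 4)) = a - 7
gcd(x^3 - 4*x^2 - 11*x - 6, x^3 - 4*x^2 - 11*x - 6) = x^3 - 4*x^2 - 11*x - 6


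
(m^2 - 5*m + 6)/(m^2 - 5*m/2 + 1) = 2*(m - 3)/(2*m - 1)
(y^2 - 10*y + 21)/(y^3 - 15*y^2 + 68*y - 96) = (y - 7)/(y^2 - 12*y + 32)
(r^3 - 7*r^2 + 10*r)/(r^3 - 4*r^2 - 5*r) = (r - 2)/(r + 1)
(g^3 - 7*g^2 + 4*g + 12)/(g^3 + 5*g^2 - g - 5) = (g^2 - 8*g + 12)/(g^2 + 4*g - 5)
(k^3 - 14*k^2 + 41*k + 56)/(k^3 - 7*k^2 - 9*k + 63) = (k^2 - 7*k - 8)/(k^2 - 9)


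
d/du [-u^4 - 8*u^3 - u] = -4*u^3 - 24*u^2 - 1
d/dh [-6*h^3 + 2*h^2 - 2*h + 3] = -18*h^2 + 4*h - 2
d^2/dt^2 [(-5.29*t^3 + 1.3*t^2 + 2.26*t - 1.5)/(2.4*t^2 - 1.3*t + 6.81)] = (2.8421709430404e-14*t^4 + 189.18652*t^3 + 101.67102*t^2 - 1665.522054*t + 204.55542)/(13.824*t^6 - 22.464*t^5 + 129.8448*t^4 - 129.6802*t^3 + 368.43462*t^2 - 180.86679*t + 315.821241)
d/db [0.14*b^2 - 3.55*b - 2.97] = 0.28*b - 3.55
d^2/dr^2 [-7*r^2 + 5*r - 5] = -14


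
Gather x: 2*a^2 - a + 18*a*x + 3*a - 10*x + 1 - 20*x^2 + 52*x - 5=2*a^2 + 2*a - 20*x^2 + x*(18*a + 42) - 4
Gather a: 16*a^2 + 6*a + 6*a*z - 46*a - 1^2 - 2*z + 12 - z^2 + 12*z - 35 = 16*a^2 + a*(6*z - 40) - z^2 + 10*z - 24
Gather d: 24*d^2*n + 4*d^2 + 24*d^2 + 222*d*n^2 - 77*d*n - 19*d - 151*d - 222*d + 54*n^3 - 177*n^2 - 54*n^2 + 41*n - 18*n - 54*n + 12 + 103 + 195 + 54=d^2*(24*n + 28) + d*(222*n^2 - 77*n - 392) + 54*n^3 - 231*n^2 - 31*n + 364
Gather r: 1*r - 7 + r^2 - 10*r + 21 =r^2 - 9*r + 14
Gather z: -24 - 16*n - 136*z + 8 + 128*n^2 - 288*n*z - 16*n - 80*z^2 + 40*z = 128*n^2 - 32*n - 80*z^2 + z*(-288*n - 96) - 16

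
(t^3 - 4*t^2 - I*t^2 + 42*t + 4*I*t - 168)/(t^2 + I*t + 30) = (t^2 - t*(4 + 7*I) + 28*I)/(t - 5*I)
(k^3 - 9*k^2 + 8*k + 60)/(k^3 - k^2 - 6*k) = (k^2 - 11*k + 30)/(k*(k - 3))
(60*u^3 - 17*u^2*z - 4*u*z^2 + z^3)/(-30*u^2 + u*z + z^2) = (-12*u^2 + u*z + z^2)/(6*u + z)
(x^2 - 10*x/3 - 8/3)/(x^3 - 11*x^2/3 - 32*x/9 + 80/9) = 3*(3*x + 2)/(9*x^2 + 3*x - 20)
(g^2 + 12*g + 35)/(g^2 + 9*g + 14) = (g + 5)/(g + 2)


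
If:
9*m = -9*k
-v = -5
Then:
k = -m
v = 5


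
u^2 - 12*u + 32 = (u - 8)*(u - 4)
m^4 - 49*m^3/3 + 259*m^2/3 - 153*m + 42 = (m - 7)*(m - 6)*(m - 3)*(m - 1/3)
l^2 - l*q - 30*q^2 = (l - 6*q)*(l + 5*q)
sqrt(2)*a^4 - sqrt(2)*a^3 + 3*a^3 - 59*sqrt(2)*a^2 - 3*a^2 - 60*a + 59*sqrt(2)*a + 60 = (a - 1)*(a - 5*sqrt(2))*(a + 6*sqrt(2))*(sqrt(2)*a + 1)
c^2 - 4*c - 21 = (c - 7)*(c + 3)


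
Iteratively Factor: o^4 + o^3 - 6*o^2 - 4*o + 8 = (o + 2)*(o^3 - o^2 - 4*o + 4) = (o + 2)^2*(o^2 - 3*o + 2) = (o - 1)*(o + 2)^2*(o - 2)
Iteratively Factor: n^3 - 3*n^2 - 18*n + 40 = (n - 5)*(n^2 + 2*n - 8) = (n - 5)*(n + 4)*(n - 2)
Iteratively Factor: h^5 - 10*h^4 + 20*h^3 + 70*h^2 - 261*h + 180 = (h - 5)*(h^4 - 5*h^3 - 5*h^2 + 45*h - 36) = (h - 5)*(h - 1)*(h^3 - 4*h^2 - 9*h + 36) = (h - 5)*(h - 4)*(h - 1)*(h^2 - 9) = (h - 5)*(h - 4)*(h - 3)*(h - 1)*(h + 3)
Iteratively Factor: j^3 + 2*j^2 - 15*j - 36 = (j + 3)*(j^2 - j - 12) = (j + 3)^2*(j - 4)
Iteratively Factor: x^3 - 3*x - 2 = (x + 1)*(x^2 - x - 2) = (x - 2)*(x + 1)*(x + 1)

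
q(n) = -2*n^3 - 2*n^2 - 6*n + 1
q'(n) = -6*n^2 - 4*n - 6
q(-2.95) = 52.64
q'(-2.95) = -46.42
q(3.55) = -134.98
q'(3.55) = -95.82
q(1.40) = -16.81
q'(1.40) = -23.36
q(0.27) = -0.81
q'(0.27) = -7.52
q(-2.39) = 31.22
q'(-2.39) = -30.71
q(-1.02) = 7.16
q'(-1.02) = -8.16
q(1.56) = -20.82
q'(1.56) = -26.84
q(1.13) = -11.22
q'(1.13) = -18.18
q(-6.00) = 397.00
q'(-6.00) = -198.00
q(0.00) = 1.00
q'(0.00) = -6.00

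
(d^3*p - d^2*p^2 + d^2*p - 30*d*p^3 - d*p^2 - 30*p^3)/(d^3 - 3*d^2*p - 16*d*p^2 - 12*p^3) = p*(d^2 + 5*d*p + d + 5*p)/(d^2 + 3*d*p + 2*p^2)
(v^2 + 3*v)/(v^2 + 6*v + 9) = v/(v + 3)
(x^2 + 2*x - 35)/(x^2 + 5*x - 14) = (x - 5)/(x - 2)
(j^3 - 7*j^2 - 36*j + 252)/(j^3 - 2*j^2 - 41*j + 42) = (j - 6)/(j - 1)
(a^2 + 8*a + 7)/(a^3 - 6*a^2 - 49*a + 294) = (a + 1)/(a^2 - 13*a + 42)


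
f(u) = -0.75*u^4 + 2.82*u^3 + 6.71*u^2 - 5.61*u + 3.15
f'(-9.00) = 2745.87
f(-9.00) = -6379.38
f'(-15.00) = 11821.59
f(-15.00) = -45889.20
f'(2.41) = 33.88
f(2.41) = 42.77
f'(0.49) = 2.64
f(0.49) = 2.30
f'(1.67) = 26.42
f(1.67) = 19.80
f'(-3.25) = 143.12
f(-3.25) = -88.22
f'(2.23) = 33.12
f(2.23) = 36.73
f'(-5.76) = 771.08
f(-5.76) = -1106.39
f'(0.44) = 1.68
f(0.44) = 2.19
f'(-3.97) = 262.16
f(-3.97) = -231.58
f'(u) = -3.0*u^3 + 8.46*u^2 + 13.42*u - 5.61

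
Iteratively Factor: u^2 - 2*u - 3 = (u - 3)*(u + 1)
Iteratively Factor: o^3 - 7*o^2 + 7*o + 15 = (o - 3)*(o^2 - 4*o - 5) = (o - 5)*(o - 3)*(o + 1)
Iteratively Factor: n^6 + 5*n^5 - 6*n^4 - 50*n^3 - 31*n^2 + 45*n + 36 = (n + 1)*(n^5 + 4*n^4 - 10*n^3 - 40*n^2 + 9*n + 36) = (n - 1)*(n + 1)*(n^4 + 5*n^3 - 5*n^2 - 45*n - 36) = (n - 1)*(n + 1)*(n + 4)*(n^3 + n^2 - 9*n - 9) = (n - 1)*(n + 1)*(n + 3)*(n + 4)*(n^2 - 2*n - 3) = (n - 3)*(n - 1)*(n + 1)*(n + 3)*(n + 4)*(n + 1)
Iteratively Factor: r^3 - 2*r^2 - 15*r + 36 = (r - 3)*(r^2 + r - 12) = (r - 3)^2*(r + 4)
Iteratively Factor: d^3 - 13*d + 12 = (d + 4)*(d^2 - 4*d + 3) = (d - 3)*(d + 4)*(d - 1)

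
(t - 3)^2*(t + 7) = t^3 + t^2 - 33*t + 63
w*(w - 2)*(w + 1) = w^3 - w^2 - 2*w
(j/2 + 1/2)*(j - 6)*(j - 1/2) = j^3/2 - 11*j^2/4 - 7*j/4 + 3/2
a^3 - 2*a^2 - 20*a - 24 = (a - 6)*(a + 2)^2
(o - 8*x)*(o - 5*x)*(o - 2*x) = o^3 - 15*o^2*x + 66*o*x^2 - 80*x^3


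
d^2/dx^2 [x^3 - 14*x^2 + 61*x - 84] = 6*x - 28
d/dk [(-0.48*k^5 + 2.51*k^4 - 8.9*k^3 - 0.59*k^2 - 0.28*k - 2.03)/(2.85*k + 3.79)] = (-5.472*k^5 + 12.3645*k^4 - 12.6784*k^3 - 102.8745*k^2 - 4.4722*k + 4.7243)/(8.1225*k^2 + 21.603*k + 14.3641)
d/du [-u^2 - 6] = -2*u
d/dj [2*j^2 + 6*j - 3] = 4*j + 6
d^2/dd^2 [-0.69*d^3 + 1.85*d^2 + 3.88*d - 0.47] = 3.7 - 4.14*d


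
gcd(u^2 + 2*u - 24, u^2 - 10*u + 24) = u - 4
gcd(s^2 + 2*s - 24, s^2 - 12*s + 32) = s - 4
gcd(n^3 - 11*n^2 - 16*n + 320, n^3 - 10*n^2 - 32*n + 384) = n^2 - 16*n + 64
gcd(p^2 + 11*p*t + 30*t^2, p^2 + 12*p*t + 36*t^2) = p + 6*t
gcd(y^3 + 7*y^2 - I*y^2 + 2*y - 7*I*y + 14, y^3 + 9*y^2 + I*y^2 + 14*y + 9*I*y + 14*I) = y^2 + y*(7 + I) + 7*I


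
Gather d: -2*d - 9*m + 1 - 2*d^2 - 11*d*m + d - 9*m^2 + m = -2*d^2 + d*(-11*m - 1) - 9*m^2 - 8*m + 1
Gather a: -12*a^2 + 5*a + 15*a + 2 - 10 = -12*a^2 + 20*a - 8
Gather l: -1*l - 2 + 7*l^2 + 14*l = 7*l^2 + 13*l - 2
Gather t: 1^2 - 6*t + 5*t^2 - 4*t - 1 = 5*t^2 - 10*t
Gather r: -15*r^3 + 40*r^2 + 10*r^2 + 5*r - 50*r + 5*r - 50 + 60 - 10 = -15*r^3 + 50*r^2 - 40*r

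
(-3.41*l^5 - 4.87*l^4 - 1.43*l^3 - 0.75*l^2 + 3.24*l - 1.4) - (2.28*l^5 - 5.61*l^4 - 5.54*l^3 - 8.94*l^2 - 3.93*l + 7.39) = -5.69*l^5 + 0.74*l^4 + 4.11*l^3 + 8.19*l^2 + 7.17*l - 8.79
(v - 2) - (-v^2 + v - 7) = v^2 + 5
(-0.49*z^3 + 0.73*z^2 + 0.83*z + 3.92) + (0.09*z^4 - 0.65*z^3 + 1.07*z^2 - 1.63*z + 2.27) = 0.09*z^4 - 1.14*z^3 + 1.8*z^2 - 0.8*z + 6.19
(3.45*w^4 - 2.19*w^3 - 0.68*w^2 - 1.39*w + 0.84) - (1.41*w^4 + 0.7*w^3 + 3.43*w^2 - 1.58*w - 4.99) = 2.04*w^4 - 2.89*w^3 - 4.11*w^2 + 0.19*w + 5.83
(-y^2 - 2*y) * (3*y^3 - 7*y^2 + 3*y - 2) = -3*y^5 + y^4 + 11*y^3 - 4*y^2 + 4*y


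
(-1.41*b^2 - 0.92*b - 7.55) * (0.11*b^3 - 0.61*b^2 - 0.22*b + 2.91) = -0.1551*b^5 + 0.7589*b^4 + 0.0409*b^3 + 0.704800000000001*b^2 - 1.0162*b - 21.9705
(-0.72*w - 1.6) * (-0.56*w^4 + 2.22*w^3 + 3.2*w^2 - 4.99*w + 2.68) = 0.4032*w^5 - 0.7024*w^4 - 5.856*w^3 - 1.5272*w^2 + 6.0544*w - 4.288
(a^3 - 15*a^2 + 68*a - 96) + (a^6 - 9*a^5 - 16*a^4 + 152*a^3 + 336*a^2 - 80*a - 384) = a^6 - 9*a^5 - 16*a^4 + 153*a^3 + 321*a^2 - 12*a - 480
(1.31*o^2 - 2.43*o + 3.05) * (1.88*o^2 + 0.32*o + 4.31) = 2.4628*o^4 - 4.1492*o^3 + 10.6025*o^2 - 9.4973*o + 13.1455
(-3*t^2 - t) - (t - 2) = -3*t^2 - 2*t + 2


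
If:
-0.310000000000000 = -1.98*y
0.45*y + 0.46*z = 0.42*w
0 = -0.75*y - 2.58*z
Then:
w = 0.12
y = 0.16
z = -0.05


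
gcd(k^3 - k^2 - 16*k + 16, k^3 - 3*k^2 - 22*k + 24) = k^2 + 3*k - 4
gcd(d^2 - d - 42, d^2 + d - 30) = d + 6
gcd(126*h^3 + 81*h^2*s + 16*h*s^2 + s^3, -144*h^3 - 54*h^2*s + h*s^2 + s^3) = 18*h^2 + 9*h*s + s^2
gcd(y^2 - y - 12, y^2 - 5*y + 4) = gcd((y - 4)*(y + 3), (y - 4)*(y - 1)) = y - 4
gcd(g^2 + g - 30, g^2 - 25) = g - 5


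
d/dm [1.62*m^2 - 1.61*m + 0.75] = 3.24*m - 1.61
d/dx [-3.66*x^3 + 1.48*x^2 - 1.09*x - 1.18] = -10.98*x^2 + 2.96*x - 1.09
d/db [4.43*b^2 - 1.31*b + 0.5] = 8.86*b - 1.31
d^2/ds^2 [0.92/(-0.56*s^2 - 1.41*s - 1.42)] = (0.577024*s^2 + 1.452864*s - 0.92*(1.12*s + 1.41)*(2.24*s + 2.82) + 1.463168)/(0.56*s^2 + 1.41*s + 1.42)^3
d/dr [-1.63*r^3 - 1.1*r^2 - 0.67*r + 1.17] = -4.89*r^2 - 2.2*r - 0.67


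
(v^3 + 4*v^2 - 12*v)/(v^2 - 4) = v*(v + 6)/(v + 2)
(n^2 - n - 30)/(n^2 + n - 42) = (n + 5)/(n + 7)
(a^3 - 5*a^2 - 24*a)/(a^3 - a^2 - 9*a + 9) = a*(a - 8)/(a^2 - 4*a + 3)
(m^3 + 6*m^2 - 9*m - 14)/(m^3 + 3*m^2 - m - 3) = (m^2 + 5*m - 14)/(m^2 + 2*m - 3)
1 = 1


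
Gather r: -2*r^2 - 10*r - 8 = -2*r^2 - 10*r - 8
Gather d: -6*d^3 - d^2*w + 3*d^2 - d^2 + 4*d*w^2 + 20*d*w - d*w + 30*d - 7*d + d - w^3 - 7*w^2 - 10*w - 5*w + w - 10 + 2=-6*d^3 + d^2*(2 - w) + d*(4*w^2 + 19*w + 24) - w^3 - 7*w^2 - 14*w - 8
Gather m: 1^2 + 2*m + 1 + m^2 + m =m^2 + 3*m + 2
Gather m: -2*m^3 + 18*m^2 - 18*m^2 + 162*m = -2*m^3 + 162*m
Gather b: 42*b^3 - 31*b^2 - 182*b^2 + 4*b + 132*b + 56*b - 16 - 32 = 42*b^3 - 213*b^2 + 192*b - 48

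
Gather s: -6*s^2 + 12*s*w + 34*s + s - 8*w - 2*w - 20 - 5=-6*s^2 + s*(12*w + 35) - 10*w - 25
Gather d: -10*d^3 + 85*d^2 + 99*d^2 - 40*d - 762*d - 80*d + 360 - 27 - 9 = -10*d^3 + 184*d^2 - 882*d + 324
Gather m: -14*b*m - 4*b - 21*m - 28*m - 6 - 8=-4*b + m*(-14*b - 49) - 14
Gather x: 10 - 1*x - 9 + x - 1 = 0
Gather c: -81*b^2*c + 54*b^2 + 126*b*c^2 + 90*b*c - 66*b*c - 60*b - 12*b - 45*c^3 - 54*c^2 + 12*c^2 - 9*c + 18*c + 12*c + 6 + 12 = 54*b^2 - 72*b - 45*c^3 + c^2*(126*b - 42) + c*(-81*b^2 + 24*b + 21) + 18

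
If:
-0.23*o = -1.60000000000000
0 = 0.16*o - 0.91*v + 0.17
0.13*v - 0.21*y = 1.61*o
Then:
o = 6.96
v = 1.41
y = -52.46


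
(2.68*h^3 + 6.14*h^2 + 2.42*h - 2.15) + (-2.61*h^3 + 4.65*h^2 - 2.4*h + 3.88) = 0.0700000000000003*h^3 + 10.79*h^2 + 0.02*h + 1.73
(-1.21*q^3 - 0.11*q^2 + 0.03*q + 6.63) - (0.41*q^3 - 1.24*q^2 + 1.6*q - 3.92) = -1.62*q^3 + 1.13*q^2 - 1.57*q + 10.55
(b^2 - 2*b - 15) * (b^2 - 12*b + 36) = b^4 - 14*b^3 + 45*b^2 + 108*b - 540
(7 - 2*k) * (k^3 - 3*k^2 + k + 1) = -2*k^4 + 13*k^3 - 23*k^2 + 5*k + 7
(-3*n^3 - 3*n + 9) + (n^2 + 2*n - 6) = -3*n^3 + n^2 - n + 3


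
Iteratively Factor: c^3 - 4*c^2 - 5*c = (c)*(c^2 - 4*c - 5) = c*(c + 1)*(c - 5)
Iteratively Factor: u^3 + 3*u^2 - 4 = (u + 2)*(u^2 + u - 2) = (u + 2)^2*(u - 1)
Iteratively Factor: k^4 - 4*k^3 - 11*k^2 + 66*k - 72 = (k + 4)*(k^3 - 8*k^2 + 21*k - 18) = (k - 3)*(k + 4)*(k^2 - 5*k + 6) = (k - 3)*(k - 2)*(k + 4)*(k - 3)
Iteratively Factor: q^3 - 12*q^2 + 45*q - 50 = (q - 5)*(q^2 - 7*q + 10) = (q - 5)*(q - 2)*(q - 5)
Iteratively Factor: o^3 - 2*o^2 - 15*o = (o - 5)*(o^2 + 3*o) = (o - 5)*(o + 3)*(o)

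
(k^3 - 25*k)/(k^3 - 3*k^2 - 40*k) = (k - 5)/(k - 8)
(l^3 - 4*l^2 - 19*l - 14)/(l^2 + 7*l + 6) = (l^2 - 5*l - 14)/(l + 6)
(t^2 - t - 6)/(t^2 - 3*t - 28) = (-t^2 + t + 6)/(-t^2 + 3*t + 28)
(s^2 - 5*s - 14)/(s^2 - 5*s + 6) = (s^2 - 5*s - 14)/(s^2 - 5*s + 6)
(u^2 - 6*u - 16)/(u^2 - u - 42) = (-u^2 + 6*u + 16)/(-u^2 + u + 42)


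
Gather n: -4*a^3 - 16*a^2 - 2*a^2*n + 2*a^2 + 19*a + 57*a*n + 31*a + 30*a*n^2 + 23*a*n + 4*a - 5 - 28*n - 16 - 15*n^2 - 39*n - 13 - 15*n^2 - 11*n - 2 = -4*a^3 - 14*a^2 + 54*a + n^2*(30*a - 30) + n*(-2*a^2 + 80*a - 78) - 36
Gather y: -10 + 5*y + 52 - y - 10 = 4*y + 32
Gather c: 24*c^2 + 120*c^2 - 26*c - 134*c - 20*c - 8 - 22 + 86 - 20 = 144*c^2 - 180*c + 36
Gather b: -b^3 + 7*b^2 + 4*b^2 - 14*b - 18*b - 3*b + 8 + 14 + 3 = -b^3 + 11*b^2 - 35*b + 25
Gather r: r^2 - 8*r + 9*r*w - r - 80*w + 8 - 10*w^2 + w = r^2 + r*(9*w - 9) - 10*w^2 - 79*w + 8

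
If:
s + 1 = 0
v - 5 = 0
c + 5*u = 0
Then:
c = -5*u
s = -1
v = 5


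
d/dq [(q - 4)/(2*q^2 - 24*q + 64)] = -1/(2*q^2 - 32*q + 128)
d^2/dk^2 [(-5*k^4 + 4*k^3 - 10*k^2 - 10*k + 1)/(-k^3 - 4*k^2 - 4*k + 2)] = 4*(43*k^6 + 174*k^5 + 33*k^4 - 174*k^3 + 258*k^2 + 69*k + 48)/(k^9 + 12*k^8 + 60*k^7 + 154*k^6 + 192*k^5 + 48*k^4 - 116*k^3 - 48*k^2 + 48*k - 8)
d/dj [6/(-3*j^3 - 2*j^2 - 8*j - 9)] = 6*(9*j^2 + 4*j + 8)/(3*j^3 + 2*j^2 + 8*j + 9)^2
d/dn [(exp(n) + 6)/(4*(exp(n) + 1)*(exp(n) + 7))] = (-exp(2*n) - 12*exp(n) - 41)*exp(n)/(4*(exp(4*n) + 16*exp(3*n) + 78*exp(2*n) + 112*exp(n) + 49))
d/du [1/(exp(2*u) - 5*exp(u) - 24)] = (5 - 2*exp(u))*exp(u)/(-exp(2*u) + 5*exp(u) + 24)^2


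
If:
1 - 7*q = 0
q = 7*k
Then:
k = 1/49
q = 1/7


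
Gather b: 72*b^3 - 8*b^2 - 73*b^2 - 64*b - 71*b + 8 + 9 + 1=72*b^3 - 81*b^2 - 135*b + 18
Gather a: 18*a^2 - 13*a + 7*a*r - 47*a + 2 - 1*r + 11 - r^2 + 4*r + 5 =18*a^2 + a*(7*r - 60) - r^2 + 3*r + 18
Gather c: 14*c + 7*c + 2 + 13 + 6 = 21*c + 21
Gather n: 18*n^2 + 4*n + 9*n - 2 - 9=18*n^2 + 13*n - 11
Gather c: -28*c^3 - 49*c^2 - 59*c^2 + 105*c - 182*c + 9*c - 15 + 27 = -28*c^3 - 108*c^2 - 68*c + 12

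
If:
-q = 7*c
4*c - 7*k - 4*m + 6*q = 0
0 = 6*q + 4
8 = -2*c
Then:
No Solution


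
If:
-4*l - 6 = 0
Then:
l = -3/2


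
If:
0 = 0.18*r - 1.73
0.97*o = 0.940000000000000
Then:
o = 0.97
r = 9.61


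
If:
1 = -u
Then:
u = -1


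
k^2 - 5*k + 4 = (k - 4)*(k - 1)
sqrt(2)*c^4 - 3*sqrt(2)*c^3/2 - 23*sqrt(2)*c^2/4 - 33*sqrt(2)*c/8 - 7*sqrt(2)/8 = (c - 7/2)*(c + 1/2)*(c + 1)*(sqrt(2)*c + sqrt(2)/2)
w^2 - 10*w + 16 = (w - 8)*(w - 2)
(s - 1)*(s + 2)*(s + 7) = s^3 + 8*s^2 + 5*s - 14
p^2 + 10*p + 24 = (p + 4)*(p + 6)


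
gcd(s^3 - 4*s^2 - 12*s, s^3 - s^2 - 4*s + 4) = s + 2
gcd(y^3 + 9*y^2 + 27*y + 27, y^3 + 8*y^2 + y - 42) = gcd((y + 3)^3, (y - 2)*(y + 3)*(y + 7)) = y + 3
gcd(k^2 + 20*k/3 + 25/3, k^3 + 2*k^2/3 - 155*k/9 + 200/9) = k + 5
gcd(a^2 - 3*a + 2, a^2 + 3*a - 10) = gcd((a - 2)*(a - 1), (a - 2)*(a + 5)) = a - 2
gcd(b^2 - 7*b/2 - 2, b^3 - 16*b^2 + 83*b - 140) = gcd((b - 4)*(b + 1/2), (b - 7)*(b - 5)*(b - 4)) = b - 4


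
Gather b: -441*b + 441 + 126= 567 - 441*b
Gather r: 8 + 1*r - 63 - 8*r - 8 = -7*r - 63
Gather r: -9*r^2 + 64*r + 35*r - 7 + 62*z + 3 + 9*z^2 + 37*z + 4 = -9*r^2 + 99*r + 9*z^2 + 99*z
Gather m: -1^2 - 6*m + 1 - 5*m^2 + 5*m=-5*m^2 - m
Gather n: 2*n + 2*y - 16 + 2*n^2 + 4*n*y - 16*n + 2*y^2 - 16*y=2*n^2 + n*(4*y - 14) + 2*y^2 - 14*y - 16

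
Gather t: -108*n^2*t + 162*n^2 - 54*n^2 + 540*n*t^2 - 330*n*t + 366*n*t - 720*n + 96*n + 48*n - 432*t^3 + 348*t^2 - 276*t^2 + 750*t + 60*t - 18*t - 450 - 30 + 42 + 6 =108*n^2 - 576*n - 432*t^3 + t^2*(540*n + 72) + t*(-108*n^2 + 36*n + 792) - 432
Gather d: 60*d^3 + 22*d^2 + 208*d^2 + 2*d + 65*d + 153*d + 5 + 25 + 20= 60*d^3 + 230*d^2 + 220*d + 50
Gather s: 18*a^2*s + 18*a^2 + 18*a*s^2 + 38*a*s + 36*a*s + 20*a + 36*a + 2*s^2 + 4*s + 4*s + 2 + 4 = 18*a^2 + 56*a + s^2*(18*a + 2) + s*(18*a^2 + 74*a + 8) + 6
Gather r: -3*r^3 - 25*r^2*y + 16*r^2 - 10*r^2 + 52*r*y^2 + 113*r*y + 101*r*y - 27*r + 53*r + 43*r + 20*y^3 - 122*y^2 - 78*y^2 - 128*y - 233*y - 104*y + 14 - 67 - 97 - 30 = -3*r^3 + r^2*(6 - 25*y) + r*(52*y^2 + 214*y + 69) + 20*y^3 - 200*y^2 - 465*y - 180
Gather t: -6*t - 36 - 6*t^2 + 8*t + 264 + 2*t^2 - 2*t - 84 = 144 - 4*t^2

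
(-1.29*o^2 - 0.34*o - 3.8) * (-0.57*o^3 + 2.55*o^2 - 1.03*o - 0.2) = 0.7353*o^5 - 3.0957*o^4 + 2.6277*o^3 - 9.0818*o^2 + 3.982*o + 0.76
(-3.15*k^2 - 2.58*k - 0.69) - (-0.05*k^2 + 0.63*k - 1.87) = -3.1*k^2 - 3.21*k + 1.18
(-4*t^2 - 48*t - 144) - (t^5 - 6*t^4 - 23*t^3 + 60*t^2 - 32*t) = -t^5 + 6*t^4 + 23*t^3 - 64*t^2 - 16*t - 144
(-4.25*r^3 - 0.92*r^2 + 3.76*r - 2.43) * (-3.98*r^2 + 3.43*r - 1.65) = 16.915*r^5 - 10.9159*r^4 - 11.1079*r^3 + 24.0862*r^2 - 14.5389*r + 4.0095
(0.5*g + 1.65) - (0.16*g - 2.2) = 0.34*g + 3.85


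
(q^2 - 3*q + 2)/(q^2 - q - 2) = (q - 1)/(q + 1)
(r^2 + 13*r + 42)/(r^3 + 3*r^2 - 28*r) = (r + 6)/(r*(r - 4))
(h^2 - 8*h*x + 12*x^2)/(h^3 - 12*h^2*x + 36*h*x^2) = (-h + 2*x)/(h*(-h + 6*x))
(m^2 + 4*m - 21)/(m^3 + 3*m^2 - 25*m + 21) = 1/(m - 1)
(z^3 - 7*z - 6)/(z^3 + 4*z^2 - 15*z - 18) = (z + 2)/(z + 6)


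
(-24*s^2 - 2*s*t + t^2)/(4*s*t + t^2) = (-6*s + t)/t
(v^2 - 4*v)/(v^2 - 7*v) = (v - 4)/(v - 7)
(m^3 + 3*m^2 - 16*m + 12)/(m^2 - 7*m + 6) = (m^2 + 4*m - 12)/(m - 6)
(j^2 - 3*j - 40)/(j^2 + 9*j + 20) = (j - 8)/(j + 4)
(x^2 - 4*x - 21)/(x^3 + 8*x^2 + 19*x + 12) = (x - 7)/(x^2 + 5*x + 4)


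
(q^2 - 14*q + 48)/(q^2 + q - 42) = (q - 8)/(q + 7)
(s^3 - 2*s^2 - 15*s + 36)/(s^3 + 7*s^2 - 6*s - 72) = (s - 3)/(s + 6)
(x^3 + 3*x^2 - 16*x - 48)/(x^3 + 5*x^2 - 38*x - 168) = (x^2 - x - 12)/(x^2 + x - 42)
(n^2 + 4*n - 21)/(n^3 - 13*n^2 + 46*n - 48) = (n + 7)/(n^2 - 10*n + 16)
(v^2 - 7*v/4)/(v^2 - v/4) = (4*v - 7)/(4*v - 1)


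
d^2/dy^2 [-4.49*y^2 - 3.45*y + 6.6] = -8.98000000000000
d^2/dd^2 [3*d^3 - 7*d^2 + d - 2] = 18*d - 14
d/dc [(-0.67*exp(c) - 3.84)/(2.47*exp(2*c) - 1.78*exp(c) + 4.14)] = (1.6549*exp(2*c) + 18.9696*exp(c) - 9.609)*exp(c)/(6.1009*exp(4*c) - 8.7932*exp(3*c) + 23.62*exp(2*c) - 14.7384*exp(c) + 17.1396)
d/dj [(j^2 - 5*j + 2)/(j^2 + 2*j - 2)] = (7*j^2 - 8*j + 6)/(j^4 + 4*j^3 - 8*j + 4)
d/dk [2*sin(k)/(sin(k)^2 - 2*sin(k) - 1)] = 2*(cos(k)^2 - 2)*cos(k)/(2*sin(k) + cos(k)^2)^2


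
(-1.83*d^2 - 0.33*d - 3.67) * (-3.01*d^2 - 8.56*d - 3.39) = 5.5083*d^4 + 16.6581*d^3 + 20.0752*d^2 + 32.5339*d + 12.4413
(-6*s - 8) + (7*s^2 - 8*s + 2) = 7*s^2 - 14*s - 6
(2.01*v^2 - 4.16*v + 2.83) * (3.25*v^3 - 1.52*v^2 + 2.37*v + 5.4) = 6.5325*v^5 - 16.5752*v^4 + 20.2844*v^3 - 3.3068*v^2 - 15.7569*v + 15.282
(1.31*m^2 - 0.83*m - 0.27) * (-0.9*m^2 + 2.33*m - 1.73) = -1.179*m^4 + 3.7993*m^3 - 3.9572*m^2 + 0.8068*m + 0.4671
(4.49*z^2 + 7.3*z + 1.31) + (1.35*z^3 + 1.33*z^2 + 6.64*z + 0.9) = 1.35*z^3 + 5.82*z^2 + 13.94*z + 2.21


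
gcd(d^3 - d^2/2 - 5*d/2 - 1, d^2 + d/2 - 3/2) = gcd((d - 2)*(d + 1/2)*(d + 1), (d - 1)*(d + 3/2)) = 1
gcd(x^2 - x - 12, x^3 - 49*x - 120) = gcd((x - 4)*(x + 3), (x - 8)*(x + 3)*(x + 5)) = x + 3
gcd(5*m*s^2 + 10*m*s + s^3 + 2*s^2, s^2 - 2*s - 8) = s + 2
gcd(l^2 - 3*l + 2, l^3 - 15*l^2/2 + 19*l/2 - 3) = l - 1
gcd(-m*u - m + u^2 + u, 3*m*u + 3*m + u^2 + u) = u + 1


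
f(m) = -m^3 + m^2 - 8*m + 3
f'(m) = -3*m^2 + 2*m - 8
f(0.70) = -2.45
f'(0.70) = -8.07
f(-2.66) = 50.18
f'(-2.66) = -34.55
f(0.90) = -4.12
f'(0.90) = -8.63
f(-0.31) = 5.61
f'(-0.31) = -8.91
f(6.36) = -264.69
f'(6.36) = -116.63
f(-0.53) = 7.67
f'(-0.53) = -9.90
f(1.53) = -10.48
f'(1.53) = -11.96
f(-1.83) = 27.12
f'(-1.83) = -21.71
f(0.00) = 3.00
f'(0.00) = -8.00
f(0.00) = 3.00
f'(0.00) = -8.00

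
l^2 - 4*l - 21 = (l - 7)*(l + 3)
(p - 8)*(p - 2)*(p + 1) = p^3 - 9*p^2 + 6*p + 16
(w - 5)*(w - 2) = w^2 - 7*w + 10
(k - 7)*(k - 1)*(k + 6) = k^3 - 2*k^2 - 41*k + 42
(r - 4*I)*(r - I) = r^2 - 5*I*r - 4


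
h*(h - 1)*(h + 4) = h^3 + 3*h^2 - 4*h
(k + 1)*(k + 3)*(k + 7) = k^3 + 11*k^2 + 31*k + 21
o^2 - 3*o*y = o*(o - 3*y)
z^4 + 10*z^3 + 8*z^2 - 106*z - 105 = (z - 3)*(z + 1)*(z + 5)*(z + 7)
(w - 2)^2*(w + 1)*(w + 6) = w^4 + 3*w^3 - 18*w^2 + 4*w + 24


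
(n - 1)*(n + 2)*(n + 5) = n^3 + 6*n^2 + 3*n - 10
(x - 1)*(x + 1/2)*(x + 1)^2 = x^4 + 3*x^3/2 - x^2/2 - 3*x/2 - 1/2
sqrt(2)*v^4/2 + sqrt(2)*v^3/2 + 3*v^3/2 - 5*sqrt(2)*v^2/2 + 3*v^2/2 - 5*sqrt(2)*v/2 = v*(v - sqrt(2))*(v + 5*sqrt(2)/2)*(sqrt(2)*v/2 + sqrt(2)/2)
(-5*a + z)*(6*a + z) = -30*a^2 + a*z + z^2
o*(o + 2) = o^2 + 2*o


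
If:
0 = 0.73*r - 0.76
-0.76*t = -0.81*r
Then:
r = 1.04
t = 1.11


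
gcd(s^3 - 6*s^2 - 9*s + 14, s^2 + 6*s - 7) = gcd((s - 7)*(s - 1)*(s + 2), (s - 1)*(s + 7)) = s - 1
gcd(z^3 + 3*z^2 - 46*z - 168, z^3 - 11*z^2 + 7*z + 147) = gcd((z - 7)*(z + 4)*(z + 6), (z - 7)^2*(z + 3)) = z - 7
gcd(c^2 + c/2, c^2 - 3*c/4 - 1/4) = 1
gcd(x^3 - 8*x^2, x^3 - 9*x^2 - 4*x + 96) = x - 8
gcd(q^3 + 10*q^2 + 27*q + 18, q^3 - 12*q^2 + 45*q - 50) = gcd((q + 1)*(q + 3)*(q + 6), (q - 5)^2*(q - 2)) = 1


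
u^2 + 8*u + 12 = (u + 2)*(u + 6)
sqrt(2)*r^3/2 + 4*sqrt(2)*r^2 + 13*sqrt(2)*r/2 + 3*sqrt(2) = (r + 1)*(r + 6)*(sqrt(2)*r/2 + sqrt(2)/2)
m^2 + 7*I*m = m*(m + 7*I)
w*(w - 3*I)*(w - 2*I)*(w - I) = w^4 - 6*I*w^3 - 11*w^2 + 6*I*w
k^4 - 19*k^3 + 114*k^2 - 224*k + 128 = (k - 8)^2*(k - 2)*(k - 1)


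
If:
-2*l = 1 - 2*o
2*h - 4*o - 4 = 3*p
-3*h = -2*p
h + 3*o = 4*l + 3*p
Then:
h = 24/23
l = -99/46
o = -38/23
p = 36/23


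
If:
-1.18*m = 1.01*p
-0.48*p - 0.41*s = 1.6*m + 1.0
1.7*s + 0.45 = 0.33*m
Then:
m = -0.80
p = 0.93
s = -0.42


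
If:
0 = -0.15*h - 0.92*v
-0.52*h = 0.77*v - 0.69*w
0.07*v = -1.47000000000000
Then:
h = 128.80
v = -21.00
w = 73.63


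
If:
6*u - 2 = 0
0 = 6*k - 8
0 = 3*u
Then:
No Solution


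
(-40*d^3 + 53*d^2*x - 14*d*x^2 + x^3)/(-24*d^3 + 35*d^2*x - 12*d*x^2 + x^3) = (-5*d + x)/(-3*d + x)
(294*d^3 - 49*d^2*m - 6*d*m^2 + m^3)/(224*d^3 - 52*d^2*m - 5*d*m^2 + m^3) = (42*d^2 - 13*d*m + m^2)/(32*d^2 - 12*d*m + m^2)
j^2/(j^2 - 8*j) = j/(j - 8)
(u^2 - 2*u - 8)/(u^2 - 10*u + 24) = (u + 2)/(u - 6)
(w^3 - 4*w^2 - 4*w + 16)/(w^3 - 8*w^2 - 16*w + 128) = (w^2 - 4)/(w^2 - 4*w - 32)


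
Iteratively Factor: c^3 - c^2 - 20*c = (c)*(c^2 - c - 20) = c*(c + 4)*(c - 5)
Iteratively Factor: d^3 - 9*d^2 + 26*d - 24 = (d - 3)*(d^2 - 6*d + 8) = (d - 3)*(d - 2)*(d - 4)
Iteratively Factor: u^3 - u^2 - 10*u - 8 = (u + 2)*(u^2 - 3*u - 4) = (u - 4)*(u + 2)*(u + 1)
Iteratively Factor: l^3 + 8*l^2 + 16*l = (l + 4)*(l^2 + 4*l) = (l + 4)^2*(l)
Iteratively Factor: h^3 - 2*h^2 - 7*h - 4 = (h + 1)*(h^2 - 3*h - 4) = (h + 1)^2*(h - 4)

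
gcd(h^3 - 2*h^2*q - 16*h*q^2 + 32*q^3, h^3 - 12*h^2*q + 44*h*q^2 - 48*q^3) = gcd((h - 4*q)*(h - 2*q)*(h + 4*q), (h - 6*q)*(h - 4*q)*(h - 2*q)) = h^2 - 6*h*q + 8*q^2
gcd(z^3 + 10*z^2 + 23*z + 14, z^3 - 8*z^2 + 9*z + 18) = z + 1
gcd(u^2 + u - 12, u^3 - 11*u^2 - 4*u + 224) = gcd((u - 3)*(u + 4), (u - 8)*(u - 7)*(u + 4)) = u + 4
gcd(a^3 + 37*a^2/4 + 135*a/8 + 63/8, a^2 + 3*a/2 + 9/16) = a + 3/4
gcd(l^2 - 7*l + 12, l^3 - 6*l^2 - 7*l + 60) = l - 4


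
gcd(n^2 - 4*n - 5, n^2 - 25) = n - 5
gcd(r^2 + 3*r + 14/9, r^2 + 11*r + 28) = 1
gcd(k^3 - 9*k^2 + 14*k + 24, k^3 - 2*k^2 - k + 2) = k + 1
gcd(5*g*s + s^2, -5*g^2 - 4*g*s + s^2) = 1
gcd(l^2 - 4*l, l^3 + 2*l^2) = l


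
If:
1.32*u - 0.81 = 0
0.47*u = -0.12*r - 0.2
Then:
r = -4.07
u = 0.61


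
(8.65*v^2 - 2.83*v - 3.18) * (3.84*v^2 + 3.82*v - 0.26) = 33.216*v^4 + 22.1758*v^3 - 25.2708*v^2 - 11.4118*v + 0.8268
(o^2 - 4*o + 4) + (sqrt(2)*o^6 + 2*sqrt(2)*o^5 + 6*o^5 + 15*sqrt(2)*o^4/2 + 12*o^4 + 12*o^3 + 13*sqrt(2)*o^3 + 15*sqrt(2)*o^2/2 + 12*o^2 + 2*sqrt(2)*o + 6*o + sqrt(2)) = sqrt(2)*o^6 + 2*sqrt(2)*o^5 + 6*o^5 + 15*sqrt(2)*o^4/2 + 12*o^4 + 12*o^3 + 13*sqrt(2)*o^3 + 15*sqrt(2)*o^2/2 + 13*o^2 + 2*o + 2*sqrt(2)*o + sqrt(2) + 4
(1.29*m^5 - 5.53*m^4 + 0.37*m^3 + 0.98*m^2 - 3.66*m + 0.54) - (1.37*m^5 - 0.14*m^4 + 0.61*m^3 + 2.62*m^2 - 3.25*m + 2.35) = -0.0800000000000001*m^5 - 5.39*m^4 - 0.24*m^3 - 1.64*m^2 - 0.41*m - 1.81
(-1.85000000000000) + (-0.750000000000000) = -2.60000000000000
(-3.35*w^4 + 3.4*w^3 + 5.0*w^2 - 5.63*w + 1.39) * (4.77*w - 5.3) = -15.9795*w^5 + 33.973*w^4 + 5.83*w^3 - 53.3551*w^2 + 36.4693*w - 7.367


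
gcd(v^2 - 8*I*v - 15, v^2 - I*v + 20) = v - 5*I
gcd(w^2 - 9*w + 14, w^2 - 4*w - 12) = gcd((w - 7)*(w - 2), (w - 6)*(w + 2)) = 1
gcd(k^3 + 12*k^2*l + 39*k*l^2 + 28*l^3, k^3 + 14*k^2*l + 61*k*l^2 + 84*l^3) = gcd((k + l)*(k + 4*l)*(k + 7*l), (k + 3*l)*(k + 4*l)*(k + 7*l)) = k^2 + 11*k*l + 28*l^2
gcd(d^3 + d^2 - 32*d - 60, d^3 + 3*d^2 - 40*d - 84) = d^2 - 4*d - 12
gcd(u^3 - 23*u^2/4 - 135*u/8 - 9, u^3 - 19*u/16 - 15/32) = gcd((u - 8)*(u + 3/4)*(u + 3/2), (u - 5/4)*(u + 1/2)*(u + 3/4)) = u + 3/4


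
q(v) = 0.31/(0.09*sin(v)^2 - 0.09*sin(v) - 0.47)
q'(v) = 0.31*(-0.18*sin(v)*cos(v) + 0.09*cos(v))/(0.09*sin(v)^2 - 0.09*sin(v) - 0.47)^2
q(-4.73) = -0.66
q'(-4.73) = -0.00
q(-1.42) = -1.06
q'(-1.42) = 0.15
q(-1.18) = -1.00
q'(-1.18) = 0.32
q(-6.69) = -0.74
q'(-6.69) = 0.26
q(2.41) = -0.63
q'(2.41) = 0.03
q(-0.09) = -0.67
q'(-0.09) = 0.15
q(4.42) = -1.03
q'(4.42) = -0.26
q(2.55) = -0.63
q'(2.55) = 0.01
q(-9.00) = -0.74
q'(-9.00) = -0.27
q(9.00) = -0.63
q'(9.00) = -0.02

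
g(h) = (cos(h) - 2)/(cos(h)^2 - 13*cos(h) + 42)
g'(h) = (2*sin(h)*cos(h) - 13*sin(h))*(cos(h) - 2)/(cos(h)^2 - 13*cos(h) + 42)^2 - sin(h)/(cos(h)^2 - 13*cos(h) + 42) = (cos(h)^2 - 4*cos(h) - 16)*sin(h)/(cos(h)^2 - 13*cos(h) + 42)^2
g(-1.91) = -0.05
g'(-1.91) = 0.01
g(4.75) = -0.05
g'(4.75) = 0.01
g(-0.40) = -0.03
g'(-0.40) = 0.01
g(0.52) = -0.04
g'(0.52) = -0.01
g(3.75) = -0.05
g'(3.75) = 0.00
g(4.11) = -0.05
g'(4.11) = 0.00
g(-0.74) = -0.04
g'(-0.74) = 0.01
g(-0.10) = -0.03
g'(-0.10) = 0.00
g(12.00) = -0.04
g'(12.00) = 0.01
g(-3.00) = -0.05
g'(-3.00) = 0.00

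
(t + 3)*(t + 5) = t^2 + 8*t + 15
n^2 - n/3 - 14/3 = (n - 7/3)*(n + 2)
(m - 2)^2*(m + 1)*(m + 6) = m^4 + 3*m^3 - 18*m^2 + 4*m + 24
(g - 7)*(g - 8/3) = g^2 - 29*g/3 + 56/3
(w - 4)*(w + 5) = w^2 + w - 20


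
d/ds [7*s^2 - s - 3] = 14*s - 1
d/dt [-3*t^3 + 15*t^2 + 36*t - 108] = -9*t^2 + 30*t + 36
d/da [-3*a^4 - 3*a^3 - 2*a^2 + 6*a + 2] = -12*a^3 - 9*a^2 - 4*a + 6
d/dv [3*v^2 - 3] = 6*v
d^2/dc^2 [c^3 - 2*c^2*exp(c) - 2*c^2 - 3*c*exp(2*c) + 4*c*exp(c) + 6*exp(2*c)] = -2*c^2*exp(c) - 12*c*exp(2*c) - 4*c*exp(c) + 6*c + 12*exp(2*c) + 4*exp(c) - 4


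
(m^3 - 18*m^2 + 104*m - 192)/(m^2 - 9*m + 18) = (m^2 - 12*m + 32)/(m - 3)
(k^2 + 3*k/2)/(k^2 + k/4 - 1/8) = 4*k*(2*k + 3)/(8*k^2 + 2*k - 1)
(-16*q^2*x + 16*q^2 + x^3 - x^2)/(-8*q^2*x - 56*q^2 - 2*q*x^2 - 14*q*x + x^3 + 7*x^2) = (4*q*x - 4*q + x^2 - x)/(2*q*x + 14*q + x^2 + 7*x)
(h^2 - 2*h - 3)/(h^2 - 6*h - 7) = (h - 3)/(h - 7)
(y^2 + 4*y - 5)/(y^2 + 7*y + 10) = (y - 1)/(y + 2)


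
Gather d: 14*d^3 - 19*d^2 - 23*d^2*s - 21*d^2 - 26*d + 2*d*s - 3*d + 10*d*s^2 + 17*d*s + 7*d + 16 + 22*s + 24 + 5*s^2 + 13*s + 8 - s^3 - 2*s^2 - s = 14*d^3 + d^2*(-23*s - 40) + d*(10*s^2 + 19*s - 22) - s^3 + 3*s^2 + 34*s + 48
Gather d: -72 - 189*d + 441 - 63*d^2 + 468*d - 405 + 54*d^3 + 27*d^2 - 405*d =54*d^3 - 36*d^2 - 126*d - 36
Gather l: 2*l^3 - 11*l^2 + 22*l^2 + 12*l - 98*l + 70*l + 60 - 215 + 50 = 2*l^3 + 11*l^2 - 16*l - 105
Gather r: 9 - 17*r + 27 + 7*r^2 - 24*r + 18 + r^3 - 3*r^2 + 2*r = r^3 + 4*r^2 - 39*r + 54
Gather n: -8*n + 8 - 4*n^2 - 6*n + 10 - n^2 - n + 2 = -5*n^2 - 15*n + 20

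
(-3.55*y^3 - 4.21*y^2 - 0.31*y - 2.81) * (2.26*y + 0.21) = -8.023*y^4 - 10.2601*y^3 - 1.5847*y^2 - 6.4157*y - 0.5901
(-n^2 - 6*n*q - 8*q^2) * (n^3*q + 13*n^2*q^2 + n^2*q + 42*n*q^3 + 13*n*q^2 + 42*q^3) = -n^5*q - 19*n^4*q^2 - n^4*q - 128*n^3*q^3 - 19*n^3*q^2 - 356*n^2*q^4 - 128*n^2*q^3 - 336*n*q^5 - 356*n*q^4 - 336*q^5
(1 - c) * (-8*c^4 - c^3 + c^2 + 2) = 8*c^5 - 7*c^4 - 2*c^3 + c^2 - 2*c + 2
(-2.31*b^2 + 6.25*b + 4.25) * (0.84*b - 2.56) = -1.9404*b^3 + 11.1636*b^2 - 12.43*b - 10.88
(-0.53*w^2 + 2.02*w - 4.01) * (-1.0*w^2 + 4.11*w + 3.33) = 0.53*w^4 - 4.1983*w^3 + 10.5473*w^2 - 9.7545*w - 13.3533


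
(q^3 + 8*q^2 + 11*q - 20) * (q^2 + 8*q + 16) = q^5 + 16*q^4 + 91*q^3 + 196*q^2 + 16*q - 320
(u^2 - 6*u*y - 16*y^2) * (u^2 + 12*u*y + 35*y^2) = u^4 + 6*u^3*y - 53*u^2*y^2 - 402*u*y^3 - 560*y^4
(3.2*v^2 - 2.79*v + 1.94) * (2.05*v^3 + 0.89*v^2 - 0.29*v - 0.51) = 6.56*v^5 - 2.8715*v^4 + 0.5659*v^3 + 0.9037*v^2 + 0.8603*v - 0.9894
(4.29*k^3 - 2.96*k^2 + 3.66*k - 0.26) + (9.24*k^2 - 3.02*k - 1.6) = 4.29*k^3 + 6.28*k^2 + 0.64*k - 1.86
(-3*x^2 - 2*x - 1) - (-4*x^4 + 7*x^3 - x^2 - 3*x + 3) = 4*x^4 - 7*x^3 - 2*x^2 + x - 4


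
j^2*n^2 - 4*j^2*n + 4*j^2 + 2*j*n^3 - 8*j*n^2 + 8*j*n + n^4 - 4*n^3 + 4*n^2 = (j + n)^2*(n - 2)^2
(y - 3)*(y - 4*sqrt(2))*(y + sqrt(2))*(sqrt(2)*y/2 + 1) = sqrt(2)*y^4/2 - 3*sqrt(2)*y^3/2 - 2*y^3 - 7*sqrt(2)*y^2 + 6*y^2 - 8*y + 21*sqrt(2)*y + 24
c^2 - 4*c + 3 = (c - 3)*(c - 1)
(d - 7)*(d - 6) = d^2 - 13*d + 42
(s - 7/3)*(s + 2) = s^2 - s/3 - 14/3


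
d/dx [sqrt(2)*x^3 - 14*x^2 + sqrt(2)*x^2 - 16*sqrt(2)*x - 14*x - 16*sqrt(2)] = 3*sqrt(2)*x^2 - 28*x + 2*sqrt(2)*x - 16*sqrt(2) - 14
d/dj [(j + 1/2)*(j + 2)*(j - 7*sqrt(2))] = 3*j^2 - 14*sqrt(2)*j + 5*j - 35*sqrt(2)/2 + 1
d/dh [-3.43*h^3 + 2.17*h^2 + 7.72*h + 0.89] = -10.29*h^2 + 4.34*h + 7.72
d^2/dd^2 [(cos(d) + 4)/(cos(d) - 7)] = 11*(sin(d)^2 - 7*cos(d) + 1)/(cos(d) - 7)^3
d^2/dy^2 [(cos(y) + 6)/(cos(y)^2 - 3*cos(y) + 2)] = (-9*(1 - cos(2*y))^2*cos(y)/4 - 27*(1 - cos(2*y))^2/4 - 217*cos(y)/2 - 15*cos(2*y) + 15*cos(3*y) + cos(5*y)/2 + 108)/((cos(y) - 2)^3*(cos(y) - 1)^3)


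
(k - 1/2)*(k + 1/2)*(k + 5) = k^3 + 5*k^2 - k/4 - 5/4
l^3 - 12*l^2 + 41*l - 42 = (l - 7)*(l - 3)*(l - 2)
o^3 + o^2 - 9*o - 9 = (o - 3)*(o + 1)*(o + 3)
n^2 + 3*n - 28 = (n - 4)*(n + 7)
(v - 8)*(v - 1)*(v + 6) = v^3 - 3*v^2 - 46*v + 48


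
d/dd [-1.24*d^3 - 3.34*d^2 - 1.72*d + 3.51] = -3.72*d^2 - 6.68*d - 1.72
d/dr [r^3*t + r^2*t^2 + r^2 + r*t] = 3*r^2*t + 2*r*t^2 + 2*r + t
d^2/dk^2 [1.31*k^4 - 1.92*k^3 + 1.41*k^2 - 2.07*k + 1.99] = 15.72*k^2 - 11.52*k + 2.82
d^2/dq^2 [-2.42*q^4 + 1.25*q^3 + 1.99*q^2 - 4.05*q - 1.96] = -29.04*q^2 + 7.5*q + 3.98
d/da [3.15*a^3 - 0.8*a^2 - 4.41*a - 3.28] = 9.45*a^2 - 1.6*a - 4.41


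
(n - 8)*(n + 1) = n^2 - 7*n - 8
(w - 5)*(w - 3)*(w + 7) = w^3 - w^2 - 41*w + 105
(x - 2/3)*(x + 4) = x^2 + 10*x/3 - 8/3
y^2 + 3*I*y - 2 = (y + I)*(y + 2*I)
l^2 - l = l*(l - 1)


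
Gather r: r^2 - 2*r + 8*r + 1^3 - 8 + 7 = r^2 + 6*r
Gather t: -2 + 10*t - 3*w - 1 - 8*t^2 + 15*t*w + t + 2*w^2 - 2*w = -8*t^2 + t*(15*w + 11) + 2*w^2 - 5*w - 3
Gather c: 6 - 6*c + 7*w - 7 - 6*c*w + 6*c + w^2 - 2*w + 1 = -6*c*w + w^2 + 5*w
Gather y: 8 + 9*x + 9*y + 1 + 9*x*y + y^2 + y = 9*x + y^2 + y*(9*x + 10) + 9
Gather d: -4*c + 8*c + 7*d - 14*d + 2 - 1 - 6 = 4*c - 7*d - 5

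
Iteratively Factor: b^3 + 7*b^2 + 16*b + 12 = (b + 2)*(b^2 + 5*b + 6) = (b + 2)*(b + 3)*(b + 2)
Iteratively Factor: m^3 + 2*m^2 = (m + 2)*(m^2) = m*(m + 2)*(m)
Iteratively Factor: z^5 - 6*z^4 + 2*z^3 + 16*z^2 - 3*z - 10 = (z + 1)*(z^4 - 7*z^3 + 9*z^2 + 7*z - 10) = (z - 1)*(z + 1)*(z^3 - 6*z^2 + 3*z + 10) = (z - 5)*(z - 1)*(z + 1)*(z^2 - z - 2) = (z - 5)*(z - 1)*(z + 1)^2*(z - 2)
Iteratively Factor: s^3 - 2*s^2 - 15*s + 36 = (s + 4)*(s^2 - 6*s + 9) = (s - 3)*(s + 4)*(s - 3)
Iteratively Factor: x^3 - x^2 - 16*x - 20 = (x + 2)*(x^2 - 3*x - 10) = (x + 2)^2*(x - 5)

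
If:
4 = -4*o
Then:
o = -1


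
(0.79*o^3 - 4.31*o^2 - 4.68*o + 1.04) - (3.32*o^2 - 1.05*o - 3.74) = 0.79*o^3 - 7.63*o^2 - 3.63*o + 4.78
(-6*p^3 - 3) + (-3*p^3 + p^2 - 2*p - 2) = -9*p^3 + p^2 - 2*p - 5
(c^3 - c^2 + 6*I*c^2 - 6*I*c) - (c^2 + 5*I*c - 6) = c^3 - 2*c^2 + 6*I*c^2 - 11*I*c + 6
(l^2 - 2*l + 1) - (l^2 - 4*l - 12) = 2*l + 13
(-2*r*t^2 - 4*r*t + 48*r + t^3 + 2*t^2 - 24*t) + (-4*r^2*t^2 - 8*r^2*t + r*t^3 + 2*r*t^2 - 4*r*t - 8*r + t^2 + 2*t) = -4*r^2*t^2 - 8*r^2*t + r*t^3 - 8*r*t + 40*r + t^3 + 3*t^2 - 22*t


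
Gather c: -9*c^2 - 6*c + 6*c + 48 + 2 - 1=49 - 9*c^2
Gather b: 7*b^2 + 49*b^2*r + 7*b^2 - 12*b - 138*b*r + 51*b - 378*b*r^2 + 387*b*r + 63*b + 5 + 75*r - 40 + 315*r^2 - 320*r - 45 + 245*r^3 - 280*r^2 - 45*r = b^2*(49*r + 14) + b*(-378*r^2 + 249*r + 102) + 245*r^3 + 35*r^2 - 290*r - 80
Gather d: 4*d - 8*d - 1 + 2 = 1 - 4*d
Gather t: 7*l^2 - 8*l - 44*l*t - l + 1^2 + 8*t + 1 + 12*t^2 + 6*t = 7*l^2 - 9*l + 12*t^2 + t*(14 - 44*l) + 2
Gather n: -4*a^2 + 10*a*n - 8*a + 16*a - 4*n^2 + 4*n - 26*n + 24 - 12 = -4*a^2 + 8*a - 4*n^2 + n*(10*a - 22) + 12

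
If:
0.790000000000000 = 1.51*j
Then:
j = 0.52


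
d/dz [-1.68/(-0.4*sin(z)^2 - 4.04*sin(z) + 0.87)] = -(1.344*sin(z) + 6.7872)*cos(z)/(0.4*sin(z)^2 + 4.04*sin(z) - 0.87)^2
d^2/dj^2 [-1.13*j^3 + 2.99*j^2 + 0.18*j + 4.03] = 5.98 - 6.78*j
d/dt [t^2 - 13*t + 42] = 2*t - 13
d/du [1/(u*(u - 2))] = 2*(1 - u)/(u^2*(u^2 - 4*u + 4))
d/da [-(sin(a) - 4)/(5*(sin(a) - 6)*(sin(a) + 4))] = (sin(a)^2 - 8*sin(a) + 32)*cos(a)/(5*(sin(a) - 6)^2*(sin(a) + 4)^2)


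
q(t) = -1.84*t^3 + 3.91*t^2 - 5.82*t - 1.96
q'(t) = -5.52*t^2 + 7.82*t - 5.82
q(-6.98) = 854.89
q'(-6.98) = -329.34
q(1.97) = -12.32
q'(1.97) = -11.84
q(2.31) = -17.22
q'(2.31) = -17.21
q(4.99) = -162.27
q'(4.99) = -104.25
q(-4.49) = 269.55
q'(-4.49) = -152.22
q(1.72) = -9.77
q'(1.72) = -8.70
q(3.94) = -76.73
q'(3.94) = -60.70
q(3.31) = -45.11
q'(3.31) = -40.41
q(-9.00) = 1708.49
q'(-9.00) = -523.32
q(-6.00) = 571.16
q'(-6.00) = -251.46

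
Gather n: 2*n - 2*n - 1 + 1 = 0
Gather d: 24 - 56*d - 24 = -56*d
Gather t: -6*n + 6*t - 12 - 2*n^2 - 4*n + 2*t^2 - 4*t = -2*n^2 - 10*n + 2*t^2 + 2*t - 12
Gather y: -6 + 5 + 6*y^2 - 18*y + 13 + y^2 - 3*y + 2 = 7*y^2 - 21*y + 14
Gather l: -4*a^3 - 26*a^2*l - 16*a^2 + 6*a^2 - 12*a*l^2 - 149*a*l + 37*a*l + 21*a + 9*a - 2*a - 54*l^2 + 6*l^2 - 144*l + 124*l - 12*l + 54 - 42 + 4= -4*a^3 - 10*a^2 + 28*a + l^2*(-12*a - 48) + l*(-26*a^2 - 112*a - 32) + 16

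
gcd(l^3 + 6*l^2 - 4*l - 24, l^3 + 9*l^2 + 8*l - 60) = l^2 + 4*l - 12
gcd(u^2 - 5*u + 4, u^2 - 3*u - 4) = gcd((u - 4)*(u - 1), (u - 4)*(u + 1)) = u - 4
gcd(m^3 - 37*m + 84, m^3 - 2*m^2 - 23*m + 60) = m^2 - 7*m + 12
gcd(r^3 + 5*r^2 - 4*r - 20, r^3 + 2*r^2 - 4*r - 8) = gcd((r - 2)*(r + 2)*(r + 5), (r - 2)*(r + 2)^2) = r^2 - 4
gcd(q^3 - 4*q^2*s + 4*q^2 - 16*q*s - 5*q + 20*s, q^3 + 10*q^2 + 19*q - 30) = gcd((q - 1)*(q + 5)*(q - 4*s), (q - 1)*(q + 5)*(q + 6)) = q^2 + 4*q - 5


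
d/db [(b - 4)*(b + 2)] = 2*b - 2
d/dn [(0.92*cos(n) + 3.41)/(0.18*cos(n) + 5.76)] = -4.6854*sin(n)/(0.18*cos(n) + 5.76)^2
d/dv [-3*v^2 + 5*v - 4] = 5 - 6*v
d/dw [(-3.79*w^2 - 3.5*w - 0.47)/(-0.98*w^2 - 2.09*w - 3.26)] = (4.4911*w^2 + 23.7896*w + 10.4277)/(0.9604*w^4 + 4.0964*w^3 + 10.7577*w^2 + 13.6268*w + 10.6276)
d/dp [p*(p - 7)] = 2*p - 7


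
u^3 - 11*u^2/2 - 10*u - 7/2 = (u - 7)*(u + 1/2)*(u + 1)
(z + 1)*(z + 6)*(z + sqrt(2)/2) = z^3 + sqrt(2)*z^2/2 + 7*z^2 + 7*sqrt(2)*z/2 + 6*z + 3*sqrt(2)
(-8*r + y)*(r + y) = -8*r^2 - 7*r*y + y^2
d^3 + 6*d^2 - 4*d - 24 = (d - 2)*(d + 2)*(d + 6)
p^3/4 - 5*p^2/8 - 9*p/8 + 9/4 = (p/4 + 1/2)*(p - 3)*(p - 3/2)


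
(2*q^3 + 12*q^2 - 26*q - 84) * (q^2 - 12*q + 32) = 2*q^5 - 12*q^4 - 106*q^3 + 612*q^2 + 176*q - 2688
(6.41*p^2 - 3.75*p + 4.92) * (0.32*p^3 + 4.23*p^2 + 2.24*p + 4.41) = 2.0512*p^5 + 25.9143*p^4 + 0.0703000000000014*p^3 + 40.6797*p^2 - 5.5167*p + 21.6972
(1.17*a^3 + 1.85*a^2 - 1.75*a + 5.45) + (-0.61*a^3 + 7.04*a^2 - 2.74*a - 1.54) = 0.56*a^3 + 8.89*a^2 - 4.49*a + 3.91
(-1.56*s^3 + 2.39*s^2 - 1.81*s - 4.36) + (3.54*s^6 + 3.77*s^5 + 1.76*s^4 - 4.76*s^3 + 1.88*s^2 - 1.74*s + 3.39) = 3.54*s^6 + 3.77*s^5 + 1.76*s^4 - 6.32*s^3 + 4.27*s^2 - 3.55*s - 0.97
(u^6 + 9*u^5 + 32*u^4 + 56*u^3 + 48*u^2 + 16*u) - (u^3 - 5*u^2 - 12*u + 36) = u^6 + 9*u^5 + 32*u^4 + 55*u^3 + 53*u^2 + 28*u - 36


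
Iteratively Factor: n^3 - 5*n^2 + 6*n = (n)*(n^2 - 5*n + 6) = n*(n - 3)*(n - 2)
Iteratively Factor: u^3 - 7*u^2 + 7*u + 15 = (u + 1)*(u^2 - 8*u + 15) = (u - 3)*(u + 1)*(u - 5)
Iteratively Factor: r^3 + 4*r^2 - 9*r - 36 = (r - 3)*(r^2 + 7*r + 12) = (r - 3)*(r + 3)*(r + 4)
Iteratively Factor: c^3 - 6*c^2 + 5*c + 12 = (c - 3)*(c^2 - 3*c - 4) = (c - 3)*(c + 1)*(c - 4)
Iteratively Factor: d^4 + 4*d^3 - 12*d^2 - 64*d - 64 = (d - 4)*(d^3 + 8*d^2 + 20*d + 16) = (d - 4)*(d + 4)*(d^2 + 4*d + 4) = (d - 4)*(d + 2)*(d + 4)*(d + 2)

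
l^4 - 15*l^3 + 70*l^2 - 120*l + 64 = (l - 8)*(l - 4)*(l - 2)*(l - 1)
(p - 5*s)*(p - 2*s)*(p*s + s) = p^3*s - 7*p^2*s^2 + p^2*s + 10*p*s^3 - 7*p*s^2 + 10*s^3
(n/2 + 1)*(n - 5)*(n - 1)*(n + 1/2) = n^4/2 - 7*n^3/4 - 9*n^2/2 + 13*n/4 + 5/2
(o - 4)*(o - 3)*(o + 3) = o^3 - 4*o^2 - 9*o + 36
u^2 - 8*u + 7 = (u - 7)*(u - 1)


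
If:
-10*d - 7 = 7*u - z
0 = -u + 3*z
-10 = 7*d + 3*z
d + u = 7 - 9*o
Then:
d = -179/110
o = 398/495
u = 153/110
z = 51/110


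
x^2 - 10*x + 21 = (x - 7)*(x - 3)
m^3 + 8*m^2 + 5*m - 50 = (m - 2)*(m + 5)^2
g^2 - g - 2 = (g - 2)*(g + 1)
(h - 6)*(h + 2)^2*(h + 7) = h^4 + 5*h^3 - 34*h^2 - 164*h - 168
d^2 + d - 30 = (d - 5)*(d + 6)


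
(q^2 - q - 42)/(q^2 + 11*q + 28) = (q^2 - q - 42)/(q^2 + 11*q + 28)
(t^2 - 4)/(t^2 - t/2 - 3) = 2*(t + 2)/(2*t + 3)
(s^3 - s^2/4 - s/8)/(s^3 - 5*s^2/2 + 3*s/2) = (8*s^2 - 2*s - 1)/(4*(2*s^2 - 5*s + 3))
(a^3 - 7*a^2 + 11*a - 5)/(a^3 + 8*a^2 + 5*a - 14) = (a^2 - 6*a + 5)/(a^2 + 9*a + 14)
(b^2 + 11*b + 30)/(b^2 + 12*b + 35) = (b + 6)/(b + 7)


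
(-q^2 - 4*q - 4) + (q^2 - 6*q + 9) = 5 - 10*q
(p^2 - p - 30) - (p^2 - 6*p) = 5*p - 30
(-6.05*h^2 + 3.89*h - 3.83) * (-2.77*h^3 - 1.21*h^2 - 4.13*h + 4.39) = 16.7585*h^5 - 3.4548*h^4 + 30.8887*h^3 - 37.9909*h^2 + 32.895*h - 16.8137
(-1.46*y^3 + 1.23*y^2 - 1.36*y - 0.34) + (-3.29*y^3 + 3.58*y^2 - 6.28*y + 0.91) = -4.75*y^3 + 4.81*y^2 - 7.64*y + 0.57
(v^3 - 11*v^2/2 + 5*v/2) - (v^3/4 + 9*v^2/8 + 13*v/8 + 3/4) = 3*v^3/4 - 53*v^2/8 + 7*v/8 - 3/4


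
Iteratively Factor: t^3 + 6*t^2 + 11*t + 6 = (t + 1)*(t^2 + 5*t + 6) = (t + 1)*(t + 2)*(t + 3)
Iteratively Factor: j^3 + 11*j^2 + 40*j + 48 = (j + 3)*(j^2 + 8*j + 16) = (j + 3)*(j + 4)*(j + 4)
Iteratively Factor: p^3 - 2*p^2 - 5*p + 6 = (p + 2)*(p^2 - 4*p + 3) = (p - 1)*(p + 2)*(p - 3)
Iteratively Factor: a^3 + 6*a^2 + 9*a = (a + 3)*(a^2 + 3*a) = (a + 3)^2*(a)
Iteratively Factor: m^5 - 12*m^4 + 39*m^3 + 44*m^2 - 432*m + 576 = (m - 4)*(m^4 - 8*m^3 + 7*m^2 + 72*m - 144) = (m - 4)^2*(m^3 - 4*m^2 - 9*m + 36) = (m - 4)^2*(m - 3)*(m^2 - m - 12) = (m - 4)^3*(m - 3)*(m + 3)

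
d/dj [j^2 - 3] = 2*j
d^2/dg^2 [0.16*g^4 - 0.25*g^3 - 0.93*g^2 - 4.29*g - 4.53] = 1.92*g^2 - 1.5*g - 1.86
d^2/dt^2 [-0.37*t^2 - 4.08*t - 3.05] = -0.740000000000000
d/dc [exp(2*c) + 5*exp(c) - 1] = (2*exp(c) + 5)*exp(c)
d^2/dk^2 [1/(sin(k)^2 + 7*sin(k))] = (-4*sin(k) - 21 - 43/sin(k) + 42/sin(k)^2 + 98/sin(k)^3)/(sin(k) + 7)^3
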